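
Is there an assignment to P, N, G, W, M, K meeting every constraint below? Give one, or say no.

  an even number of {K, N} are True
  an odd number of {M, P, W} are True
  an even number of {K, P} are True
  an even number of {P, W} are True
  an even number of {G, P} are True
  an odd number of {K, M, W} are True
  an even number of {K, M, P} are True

No satisfying assignment exists.

Adding constraints 2, 3, 4, 7 mod 2: every variable appears an even number of times on the left, so the left side is 0.
But the right sides sum to 1 (mod 2). 0 ≠ 1 — the system is inconsistent.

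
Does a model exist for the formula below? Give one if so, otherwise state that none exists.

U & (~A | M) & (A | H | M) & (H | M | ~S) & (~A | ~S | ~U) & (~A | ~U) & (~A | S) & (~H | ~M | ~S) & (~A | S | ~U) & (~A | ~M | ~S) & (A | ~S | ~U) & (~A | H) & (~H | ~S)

Unit clause (U) forces U = True.
In (~A | ~U) only ~A is left, so A = False.
In (A | ~S | ~U) only ~S is left, so S = False.
Set H = True.
Set M = True.
All clauses satisfied.

U = True; A = False; S = False; H = True; M = True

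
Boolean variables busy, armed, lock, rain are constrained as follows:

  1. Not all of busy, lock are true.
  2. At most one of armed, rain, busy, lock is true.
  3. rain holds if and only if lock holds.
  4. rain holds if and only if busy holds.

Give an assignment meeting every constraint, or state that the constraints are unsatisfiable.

busy = False, armed = False, lock = False, rain = False

  (1) {busy, lock}: 0/2 true — not all ✓
  (2) {armed, rain, busy, lock}: 0 true — at most one ✓
  (3) rain=F, lock=F — same ✓
  (4) rain=F, busy=F — same ✓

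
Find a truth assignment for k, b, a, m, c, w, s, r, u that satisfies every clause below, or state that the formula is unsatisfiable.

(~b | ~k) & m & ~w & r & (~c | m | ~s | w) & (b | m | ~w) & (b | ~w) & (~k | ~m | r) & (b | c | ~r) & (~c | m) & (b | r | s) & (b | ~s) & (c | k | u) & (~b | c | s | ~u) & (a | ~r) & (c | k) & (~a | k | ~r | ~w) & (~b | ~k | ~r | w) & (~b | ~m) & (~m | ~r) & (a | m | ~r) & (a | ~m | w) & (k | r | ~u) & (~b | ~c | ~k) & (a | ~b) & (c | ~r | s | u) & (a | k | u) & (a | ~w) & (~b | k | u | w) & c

Unsatisfiable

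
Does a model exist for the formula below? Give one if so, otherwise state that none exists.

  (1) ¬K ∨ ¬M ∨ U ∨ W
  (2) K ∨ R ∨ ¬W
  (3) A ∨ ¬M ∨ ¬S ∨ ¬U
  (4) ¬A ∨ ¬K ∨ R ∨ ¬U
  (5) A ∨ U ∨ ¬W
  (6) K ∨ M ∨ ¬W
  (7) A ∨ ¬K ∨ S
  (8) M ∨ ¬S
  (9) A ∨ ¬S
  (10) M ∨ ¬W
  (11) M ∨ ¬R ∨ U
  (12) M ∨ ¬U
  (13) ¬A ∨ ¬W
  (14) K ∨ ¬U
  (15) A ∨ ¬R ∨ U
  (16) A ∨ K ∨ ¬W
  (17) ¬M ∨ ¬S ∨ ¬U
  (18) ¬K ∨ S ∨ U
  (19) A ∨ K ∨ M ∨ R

A=F; W=F; M=T; S=F; U=F; R=F; K=F

Set A = False.
  then (A ∨ ¬S) forces S = False.
  then (A ∨ ¬K ∨ S) forces K = False.
  then (K ∨ ¬U) forces U = False.
  then (A ∨ ¬R ∨ U) forces R = False.
  then (A ∨ K ∨ ¬W) forces W = False.
  then (A ∨ K ∨ M ∨ R) forces M = True.
All clauses satisfied.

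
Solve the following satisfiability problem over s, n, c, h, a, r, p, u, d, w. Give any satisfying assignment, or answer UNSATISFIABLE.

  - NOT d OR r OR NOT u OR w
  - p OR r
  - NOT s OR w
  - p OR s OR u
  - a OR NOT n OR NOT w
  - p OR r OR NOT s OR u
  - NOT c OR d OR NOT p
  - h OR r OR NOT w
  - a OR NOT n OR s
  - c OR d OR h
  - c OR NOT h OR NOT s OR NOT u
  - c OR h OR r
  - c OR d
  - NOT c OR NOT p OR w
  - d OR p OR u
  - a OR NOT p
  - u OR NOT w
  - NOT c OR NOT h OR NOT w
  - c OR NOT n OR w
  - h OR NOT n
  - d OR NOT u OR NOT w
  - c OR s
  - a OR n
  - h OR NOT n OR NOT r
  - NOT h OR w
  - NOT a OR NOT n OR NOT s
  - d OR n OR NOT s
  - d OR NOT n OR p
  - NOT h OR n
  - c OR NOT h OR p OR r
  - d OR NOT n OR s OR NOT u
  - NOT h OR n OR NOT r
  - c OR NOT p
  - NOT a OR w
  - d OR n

s = True, n = False, c = True, h = False, a = True, r = True, p = True, u = True, d = True, w = True

Set s = True.
  then (NOT s OR w) forces w = True.
  then (u OR NOT w) forces u = True.
  then (d OR NOT u OR NOT w) forces d = True.
Try n = True:
  (a OR NOT n OR NOT w) forces a = True.
  clause (NOT a OR NOT n OR NOT s) is falsified — backtrack.
So n = False.
  then (a OR n) forces a = True.
  then (NOT h OR n) forces h = False.
  then (h OR r OR NOT w) forces r = True.
Set c = True.
Set p = True.
All clauses satisfied.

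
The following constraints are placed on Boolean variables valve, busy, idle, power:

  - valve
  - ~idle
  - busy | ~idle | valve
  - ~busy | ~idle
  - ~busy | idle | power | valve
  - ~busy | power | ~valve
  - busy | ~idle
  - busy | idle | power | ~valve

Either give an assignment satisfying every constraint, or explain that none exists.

valve = True, busy = False, idle = False, power = True

Unit clause (valve) forces valve = True.
Unit clause (~idle) forces idle = False.
Set busy = False.
  then (busy | idle | power | ~valve) forces power = True.
Check each clause:
  (valve): valve holds.
  (~idle): ~idle holds.
  (busy | ~idle | valve): ~idle holds.
  (~busy | ~idle): ~busy holds.
  (~busy | idle | power | valve): ~busy holds.
  (~busy | power | ~valve): ~busy holds.
  (busy | ~idle): ~idle holds.
  (busy | idle | power | ~valve): power holds.
All clauses satisfied.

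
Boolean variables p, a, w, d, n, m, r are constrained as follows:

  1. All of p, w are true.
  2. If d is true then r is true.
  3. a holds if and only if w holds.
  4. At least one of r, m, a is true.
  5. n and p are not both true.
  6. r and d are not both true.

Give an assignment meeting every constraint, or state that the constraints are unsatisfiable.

p: True, a: True, w: True, d: False, n: False, m: True, r: False

  (1) {p, w}: all 2 true ✓
  (2) d=F ⇒ r: vacuous ✓
  (3) a=T, w=T — same ✓
  (4) {r, m, a}: 2 true — at least one ✓
  (5) n=F, p=T — not both ✓
  (6) r=F, d=F — not both ✓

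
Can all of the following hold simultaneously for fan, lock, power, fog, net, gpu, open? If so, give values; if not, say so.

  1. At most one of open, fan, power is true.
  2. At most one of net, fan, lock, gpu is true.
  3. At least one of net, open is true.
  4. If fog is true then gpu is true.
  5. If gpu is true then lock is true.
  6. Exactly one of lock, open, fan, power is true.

fan=F; lock=F; power=T; fog=F; net=T; gpu=F; open=F

  (1) {open, fan, power}: 1 true — at most one ✓
  (2) {net, fan, lock, gpu}: 1 true — at most one ✓
  (3) {net, open}: 1 true — at least one ✓
  (4) fog=F ⇒ gpu: vacuous ✓
  (5) gpu=F ⇒ lock: vacuous ✓
  (6) {lock, open, fan, power}: 1 true — exactly one ✓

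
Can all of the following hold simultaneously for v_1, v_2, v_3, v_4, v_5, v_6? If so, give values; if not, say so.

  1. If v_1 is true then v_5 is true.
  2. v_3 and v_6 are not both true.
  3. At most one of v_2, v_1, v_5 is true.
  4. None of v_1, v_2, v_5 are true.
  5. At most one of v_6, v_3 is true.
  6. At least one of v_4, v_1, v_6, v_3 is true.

v_1 = False, v_2 = False, v_3 = False, v_4 = False, v_5 = False, v_6 = True

  (1) v_1=F ⇒ v_5: vacuous ✓
  (2) v_3=F, v_6=T — not both ✓
  (3) {v_2, v_1, v_5}: 0 true — at most one ✓
  (4) {v_1, v_2, v_5}: 0 true — none ✓
  (5) {v_6, v_3}: 1 true — at most one ✓
  (6) {v_4, v_1, v_6, v_3}: 1 true — at least one ✓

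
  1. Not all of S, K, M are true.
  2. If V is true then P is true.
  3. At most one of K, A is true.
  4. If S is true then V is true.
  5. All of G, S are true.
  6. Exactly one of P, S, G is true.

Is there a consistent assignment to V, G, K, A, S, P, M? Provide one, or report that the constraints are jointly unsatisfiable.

Case G = True:
  (5) forces S = True.
  Constraint (6) is violated (S=T, G=T) — contradiction.
Case G = False:
  Constraint (5) is violated (G=F) — contradiction.
Both cases fail — unsatisfiable.

Unsatisfiable — no assignment works.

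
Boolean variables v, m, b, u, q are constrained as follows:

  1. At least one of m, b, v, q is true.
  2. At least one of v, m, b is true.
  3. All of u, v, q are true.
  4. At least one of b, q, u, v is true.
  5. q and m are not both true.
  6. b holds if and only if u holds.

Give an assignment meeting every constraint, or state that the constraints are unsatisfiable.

v = True; m = False; b = True; u = True; q = True

  (1) {m, b, v, q}: 3 true — at least one ✓
  (2) {v, m, b}: 2 true — at least one ✓
  (3) {u, v, q}: all 3 true ✓
  (4) {b, q, u, v}: 4 true — at least one ✓
  (5) q=T, m=F — not both ✓
  (6) b=T, u=T — same ✓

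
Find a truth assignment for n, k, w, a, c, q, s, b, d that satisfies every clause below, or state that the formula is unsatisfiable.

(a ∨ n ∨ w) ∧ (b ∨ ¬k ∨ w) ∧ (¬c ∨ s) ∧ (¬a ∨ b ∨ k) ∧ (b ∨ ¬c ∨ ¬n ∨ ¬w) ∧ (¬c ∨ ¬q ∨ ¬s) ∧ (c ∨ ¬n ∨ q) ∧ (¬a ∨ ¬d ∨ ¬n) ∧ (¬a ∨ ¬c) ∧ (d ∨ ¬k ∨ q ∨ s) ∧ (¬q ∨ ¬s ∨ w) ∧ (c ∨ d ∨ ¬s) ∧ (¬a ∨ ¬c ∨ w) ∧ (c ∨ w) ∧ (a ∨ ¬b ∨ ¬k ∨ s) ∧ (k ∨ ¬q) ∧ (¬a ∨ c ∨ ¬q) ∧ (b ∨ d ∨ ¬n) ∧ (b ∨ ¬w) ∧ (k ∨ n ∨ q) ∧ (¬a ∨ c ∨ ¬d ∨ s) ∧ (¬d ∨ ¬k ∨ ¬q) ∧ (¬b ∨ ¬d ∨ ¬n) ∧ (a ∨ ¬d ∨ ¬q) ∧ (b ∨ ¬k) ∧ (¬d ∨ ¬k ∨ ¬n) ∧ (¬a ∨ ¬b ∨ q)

n: False; k: True; w: True; a: False; c: True; q: False; s: True; b: True; d: True

Set n = False.
Try k = False:
  (k ∨ ¬q) forces q = False.
  clause (k ∨ n ∨ q) is falsified — backtrack.
So k = True.
  then (b ∨ ¬k) forces b = True.
Try w = False:
  (a ∨ n ∨ w) forces a = True.
  (¬a ∨ ¬c) forces c = False.
  clause (c ∨ w) is falsified — backtrack.
So w = True.
Set a = False.
  then (a ∨ ¬b ∨ ¬k ∨ s) forces s = True.
Set c = True.
  then (¬c ∨ ¬q ∨ ¬s) forces q = False.
Set d = True.
All clauses satisfied.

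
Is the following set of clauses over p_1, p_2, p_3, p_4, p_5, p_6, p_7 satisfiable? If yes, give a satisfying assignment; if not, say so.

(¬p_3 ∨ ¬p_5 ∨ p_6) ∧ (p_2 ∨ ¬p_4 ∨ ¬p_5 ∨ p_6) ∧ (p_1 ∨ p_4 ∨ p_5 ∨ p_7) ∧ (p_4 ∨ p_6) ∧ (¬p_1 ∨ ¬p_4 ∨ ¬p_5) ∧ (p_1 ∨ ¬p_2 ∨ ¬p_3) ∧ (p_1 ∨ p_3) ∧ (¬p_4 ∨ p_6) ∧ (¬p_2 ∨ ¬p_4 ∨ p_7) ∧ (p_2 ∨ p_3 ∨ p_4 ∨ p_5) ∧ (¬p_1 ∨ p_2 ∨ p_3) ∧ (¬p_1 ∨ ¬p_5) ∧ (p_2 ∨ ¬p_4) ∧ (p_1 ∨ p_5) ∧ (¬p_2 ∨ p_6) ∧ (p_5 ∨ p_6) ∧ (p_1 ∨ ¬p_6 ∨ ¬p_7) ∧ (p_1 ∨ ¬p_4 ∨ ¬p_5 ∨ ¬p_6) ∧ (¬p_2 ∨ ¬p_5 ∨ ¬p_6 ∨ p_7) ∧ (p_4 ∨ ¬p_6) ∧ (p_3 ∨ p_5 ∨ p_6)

p_1 = True, p_2 = True, p_3 = True, p_4 = True, p_5 = False, p_6 = True, p_7 = True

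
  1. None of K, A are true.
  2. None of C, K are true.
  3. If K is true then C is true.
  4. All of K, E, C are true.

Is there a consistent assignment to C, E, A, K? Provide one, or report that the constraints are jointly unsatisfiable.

Unsatisfiable — no assignment works.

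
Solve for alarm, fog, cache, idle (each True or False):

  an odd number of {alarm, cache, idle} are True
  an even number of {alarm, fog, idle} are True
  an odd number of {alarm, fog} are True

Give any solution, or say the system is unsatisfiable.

alarm = False, fog = True, cache = False, idle = True

{alarm, cache, idle}: 1 true → odd ✓
{alarm, fog, idle}: 2 true → even ✓
{alarm, fog}: 1 true → odd ✓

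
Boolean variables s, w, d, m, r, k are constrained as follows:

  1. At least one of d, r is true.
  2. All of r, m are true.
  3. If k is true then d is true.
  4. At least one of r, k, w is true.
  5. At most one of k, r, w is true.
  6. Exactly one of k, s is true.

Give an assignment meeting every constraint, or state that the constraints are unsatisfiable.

s = True, w = False, d = True, m = True, r = True, k = False

  (1) {d, r}: 2 true — at least one ✓
  (2) {r, m}: all 2 true ✓
  (3) k=F ⇒ d: vacuous ✓
  (4) {r, k, w}: 1 true — at least one ✓
  (5) {k, r, w}: 1 true — at most one ✓
  (6) {k, s}: 1 true — exactly one ✓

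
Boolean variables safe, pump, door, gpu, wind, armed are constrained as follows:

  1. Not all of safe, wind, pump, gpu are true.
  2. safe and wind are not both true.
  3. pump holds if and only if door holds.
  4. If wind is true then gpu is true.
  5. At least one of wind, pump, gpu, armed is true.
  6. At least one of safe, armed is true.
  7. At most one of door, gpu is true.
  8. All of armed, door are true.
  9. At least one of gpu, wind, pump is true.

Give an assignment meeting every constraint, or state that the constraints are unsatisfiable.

safe = False, pump = True, door = True, gpu = False, wind = False, armed = True

  (1) {safe, wind, pump, gpu}: 1/4 true — not all ✓
  (2) safe=F, wind=F — not both ✓
  (3) pump=T, door=T — same ✓
  (4) wind=F ⇒ gpu: vacuous ✓
  (5) {wind, pump, gpu, armed}: 2 true — at least one ✓
  (6) {safe, armed}: 1 true — at least one ✓
  (7) {door, gpu}: 1 true — at most one ✓
  (8) {armed, door}: all 2 true ✓
  (9) {gpu, wind, pump}: 1 true — at least one ✓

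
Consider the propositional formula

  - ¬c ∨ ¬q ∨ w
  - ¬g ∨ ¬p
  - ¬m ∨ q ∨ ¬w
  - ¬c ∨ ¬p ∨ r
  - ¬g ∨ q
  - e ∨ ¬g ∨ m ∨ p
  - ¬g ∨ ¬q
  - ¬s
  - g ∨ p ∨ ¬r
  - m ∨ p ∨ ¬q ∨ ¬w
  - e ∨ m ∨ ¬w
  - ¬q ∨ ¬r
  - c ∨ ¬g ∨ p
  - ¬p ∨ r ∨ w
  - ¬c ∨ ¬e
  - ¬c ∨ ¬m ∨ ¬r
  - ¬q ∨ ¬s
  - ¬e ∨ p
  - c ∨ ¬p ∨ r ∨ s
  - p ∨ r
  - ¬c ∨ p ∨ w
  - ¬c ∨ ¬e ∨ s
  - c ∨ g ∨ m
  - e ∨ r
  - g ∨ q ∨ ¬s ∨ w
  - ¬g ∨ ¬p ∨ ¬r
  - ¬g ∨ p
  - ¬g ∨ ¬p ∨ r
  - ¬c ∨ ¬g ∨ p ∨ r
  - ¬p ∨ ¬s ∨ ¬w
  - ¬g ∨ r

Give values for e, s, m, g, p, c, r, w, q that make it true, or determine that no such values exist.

e = True, s = False, m = True, g = False, p = True, c = False, r = True, w = False, q = False

Unit clause (¬s) forces s = False.
Set e = True.
  then (¬c ∨ ¬e) forces c = False.
  then (¬e ∨ p) forces p = True.
  then (c ∨ ¬p ∨ r ∨ s) forces r = True.
  then (¬g ∨ ¬p ∨ ¬r) forces g = False.
  then (¬q ∨ ¬r) forces q = False.
  then (c ∨ g ∨ m) forces m = True.
  then (¬m ∨ q ∨ ¬w) forces w = False.
All clauses satisfied.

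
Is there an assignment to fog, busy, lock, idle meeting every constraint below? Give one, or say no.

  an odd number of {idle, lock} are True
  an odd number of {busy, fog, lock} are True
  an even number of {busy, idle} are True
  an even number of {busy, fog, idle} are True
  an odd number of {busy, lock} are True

fog = False, busy = False, lock = True, idle = False

{idle, lock}: 1 true → odd ✓
{busy, fog, lock}: 1 true → odd ✓
{busy, idle}: 0 true → even ✓
{busy, fog, idle}: 0 true → even ✓
{busy, lock}: 1 true → odd ✓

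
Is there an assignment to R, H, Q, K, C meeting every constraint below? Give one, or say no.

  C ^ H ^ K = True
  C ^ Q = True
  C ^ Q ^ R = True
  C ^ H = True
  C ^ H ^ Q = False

R = False, H = True, Q = True, K = False, C = False

C ^ H ^ K = F ^ T ^ F = True ✓
C ^ Q = F ^ T = True ✓
C ^ Q ^ R = F ^ T ^ F = True ✓
C ^ H = F ^ T = True ✓
C ^ H ^ Q = F ^ T ^ T = False ✓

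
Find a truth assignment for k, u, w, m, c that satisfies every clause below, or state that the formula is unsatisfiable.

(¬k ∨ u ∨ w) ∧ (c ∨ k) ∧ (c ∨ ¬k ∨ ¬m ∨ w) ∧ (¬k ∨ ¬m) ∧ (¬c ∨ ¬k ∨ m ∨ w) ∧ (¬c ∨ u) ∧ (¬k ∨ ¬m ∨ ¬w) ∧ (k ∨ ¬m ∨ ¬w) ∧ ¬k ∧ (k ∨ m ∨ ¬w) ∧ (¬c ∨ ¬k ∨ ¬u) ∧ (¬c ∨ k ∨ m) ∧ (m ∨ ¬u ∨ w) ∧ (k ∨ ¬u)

Case k = True:
  Clause (¬k) is falsified — contradiction.
Case k = False:
  (c ∨ k) forces c = True.
  (¬c ∨ u) forces u = True.
  Clause (k ∨ ¬u) is falsified — contradiction.
Both cases fail, so the formula is unsatisfiable.

The formula is unsatisfiable.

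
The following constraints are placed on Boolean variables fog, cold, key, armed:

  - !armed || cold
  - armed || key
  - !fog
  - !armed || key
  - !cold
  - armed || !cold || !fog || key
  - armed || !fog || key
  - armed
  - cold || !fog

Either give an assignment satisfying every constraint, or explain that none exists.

Case cold = True:
  Clause (!cold) is falsified — contradiction.
Case cold = False:
  (!armed || cold) forces armed = False.
  Clause (armed) is falsified — contradiction.
Both cases fail, so the formula is unsatisfiable.

The formula is unsatisfiable.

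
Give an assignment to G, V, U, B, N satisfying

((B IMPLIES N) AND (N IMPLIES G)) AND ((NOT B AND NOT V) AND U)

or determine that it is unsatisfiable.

G=T; V=F; U=T; B=F; N=T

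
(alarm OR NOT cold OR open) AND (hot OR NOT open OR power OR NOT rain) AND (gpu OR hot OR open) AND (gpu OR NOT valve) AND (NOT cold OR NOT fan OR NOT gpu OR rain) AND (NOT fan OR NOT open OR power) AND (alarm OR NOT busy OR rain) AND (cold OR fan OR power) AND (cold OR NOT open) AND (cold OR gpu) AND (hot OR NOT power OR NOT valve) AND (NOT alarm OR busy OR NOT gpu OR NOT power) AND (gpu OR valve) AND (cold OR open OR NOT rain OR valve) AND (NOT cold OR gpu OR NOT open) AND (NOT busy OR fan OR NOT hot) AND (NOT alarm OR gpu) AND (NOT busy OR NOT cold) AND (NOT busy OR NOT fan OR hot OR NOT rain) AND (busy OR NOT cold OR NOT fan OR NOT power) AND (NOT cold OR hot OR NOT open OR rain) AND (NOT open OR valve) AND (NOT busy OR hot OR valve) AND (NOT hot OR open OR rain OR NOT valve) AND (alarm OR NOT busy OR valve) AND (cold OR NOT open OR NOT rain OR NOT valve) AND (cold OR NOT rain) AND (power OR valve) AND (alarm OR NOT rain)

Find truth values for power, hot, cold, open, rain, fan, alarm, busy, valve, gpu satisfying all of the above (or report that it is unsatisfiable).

power: True, hot: False, cold: False, open: False, rain: False, fan: True, alarm: False, busy: False, valve: False, gpu: True

Set power = True.
Set hot = False.
  then (hot OR NOT power OR NOT valve) forces valve = False.
  then (gpu OR valve) forces gpu = True.
  then (NOT open OR valve) forces open = False.
  then (NOT busy OR hot OR valve) forces busy = False.
  then (NOT alarm OR busy OR NOT gpu OR NOT power) forces alarm = False.
  then (alarm OR NOT rain) forces rain = False.
  then (alarm OR NOT cold OR open) forces cold = False.
Set fan = True.
All clauses satisfied.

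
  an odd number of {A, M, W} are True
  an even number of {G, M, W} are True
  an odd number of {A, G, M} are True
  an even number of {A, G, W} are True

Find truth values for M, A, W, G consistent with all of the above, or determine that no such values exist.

M: False; A: False; W: True; G: True

{A, M, W}: 1 true → odd ✓
{G, M, W}: 2 true → even ✓
{A, G, M}: 1 true → odd ✓
{A, G, W}: 2 true → even ✓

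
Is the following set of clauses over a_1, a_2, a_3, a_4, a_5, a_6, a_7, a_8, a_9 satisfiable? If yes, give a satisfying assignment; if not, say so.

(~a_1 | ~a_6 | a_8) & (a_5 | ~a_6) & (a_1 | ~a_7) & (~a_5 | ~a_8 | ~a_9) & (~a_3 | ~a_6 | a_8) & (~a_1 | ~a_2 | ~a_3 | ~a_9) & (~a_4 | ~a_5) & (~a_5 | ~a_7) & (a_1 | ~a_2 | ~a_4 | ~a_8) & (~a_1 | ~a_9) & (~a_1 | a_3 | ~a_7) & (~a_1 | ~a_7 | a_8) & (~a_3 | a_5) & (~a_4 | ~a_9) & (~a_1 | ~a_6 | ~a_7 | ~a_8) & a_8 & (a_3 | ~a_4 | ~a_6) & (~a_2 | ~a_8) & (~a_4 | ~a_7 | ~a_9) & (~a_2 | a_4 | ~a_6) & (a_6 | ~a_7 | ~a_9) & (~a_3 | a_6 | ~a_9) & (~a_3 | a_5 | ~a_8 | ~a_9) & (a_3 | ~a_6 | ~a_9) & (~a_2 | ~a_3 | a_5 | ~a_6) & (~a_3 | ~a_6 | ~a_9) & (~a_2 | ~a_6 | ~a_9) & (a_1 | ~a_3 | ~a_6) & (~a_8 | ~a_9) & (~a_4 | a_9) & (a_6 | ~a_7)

Unit clause (a_8) forces a_8 = True.
In (~a_2 | ~a_8) only ~a_2 is left, so a_2 = False.
In (~a_8 | ~a_9) only ~a_9 is left, so a_9 = False.
In (~a_4 | a_9) only ~a_4 is left, so a_4 = False.
Set a_1 = True.
Set a_3 = False.
  then (~a_1 | a_3 | ~a_7) forces a_7 = False.
Set a_5 = True.
Set a_6 = False.
All clauses satisfied.

a_1=T; a_2=F; a_3=F; a_4=F; a_5=T; a_6=F; a_7=F; a_8=T; a_9=F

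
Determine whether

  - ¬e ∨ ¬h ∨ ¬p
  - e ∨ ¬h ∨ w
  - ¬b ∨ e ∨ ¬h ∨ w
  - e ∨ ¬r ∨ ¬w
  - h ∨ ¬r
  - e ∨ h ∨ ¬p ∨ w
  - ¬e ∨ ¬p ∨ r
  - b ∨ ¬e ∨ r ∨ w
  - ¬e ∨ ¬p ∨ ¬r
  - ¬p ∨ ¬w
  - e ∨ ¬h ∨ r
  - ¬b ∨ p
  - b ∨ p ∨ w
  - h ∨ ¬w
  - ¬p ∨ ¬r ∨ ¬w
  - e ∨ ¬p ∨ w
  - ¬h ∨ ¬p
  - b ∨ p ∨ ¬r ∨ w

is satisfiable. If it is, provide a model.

p = False; w = True; h = True; r = True; b = False; e = True

Set p = False.
  then (¬b ∨ p) forces b = False.
  then (b ∨ p ∨ w) forces w = True.
  then (h ∨ ¬w) forces h = True.
Set r = True.
  then (e ∨ ¬r ∨ ¬w) forces e = True.
All clauses satisfied.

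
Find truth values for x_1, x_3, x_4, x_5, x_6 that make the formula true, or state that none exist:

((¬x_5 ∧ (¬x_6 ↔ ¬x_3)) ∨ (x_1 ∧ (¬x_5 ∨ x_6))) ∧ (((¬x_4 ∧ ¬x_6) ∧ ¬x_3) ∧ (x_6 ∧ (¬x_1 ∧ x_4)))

Case x_4 = True: the conjunct ¬x_4 is False.
Case x_4 = False: the conjunct x_4 is False.
Both cases fail — unsatisfiable.

Unsatisfiable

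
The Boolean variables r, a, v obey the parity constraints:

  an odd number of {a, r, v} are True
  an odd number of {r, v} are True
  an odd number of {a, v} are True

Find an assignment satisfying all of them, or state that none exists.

r = False, a = False, v = True

{a, r, v}: 1 true → odd ✓
{r, v}: 1 true → odd ✓
{a, v}: 1 true → odd ✓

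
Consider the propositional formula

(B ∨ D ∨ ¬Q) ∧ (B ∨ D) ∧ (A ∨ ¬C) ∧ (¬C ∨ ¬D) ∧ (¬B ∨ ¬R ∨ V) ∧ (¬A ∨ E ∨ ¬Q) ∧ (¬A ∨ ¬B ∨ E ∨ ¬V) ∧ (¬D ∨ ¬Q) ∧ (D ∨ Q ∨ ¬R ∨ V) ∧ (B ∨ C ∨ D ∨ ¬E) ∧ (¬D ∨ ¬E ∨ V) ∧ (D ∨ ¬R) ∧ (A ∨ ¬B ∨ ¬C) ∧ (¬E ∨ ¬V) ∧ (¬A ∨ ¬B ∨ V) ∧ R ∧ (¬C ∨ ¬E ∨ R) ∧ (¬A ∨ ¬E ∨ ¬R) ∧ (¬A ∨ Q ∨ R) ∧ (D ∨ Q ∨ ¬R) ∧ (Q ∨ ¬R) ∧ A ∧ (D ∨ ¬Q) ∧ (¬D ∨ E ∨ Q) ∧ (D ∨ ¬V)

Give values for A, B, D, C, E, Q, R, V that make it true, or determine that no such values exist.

The formula is unsatisfiable.

Case Q = True:
  (¬D ∨ ¬Q) forces D = False.
  Clause (D ∨ ¬Q) is falsified — contradiction.
Case Q = False:
  (R) forces R = True.
  Clause (Q ∨ ¬R) is falsified — contradiction.
Both cases fail, so the formula is unsatisfiable.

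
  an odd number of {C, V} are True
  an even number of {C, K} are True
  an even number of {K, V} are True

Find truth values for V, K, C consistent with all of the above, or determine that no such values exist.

The formula is unsatisfiable.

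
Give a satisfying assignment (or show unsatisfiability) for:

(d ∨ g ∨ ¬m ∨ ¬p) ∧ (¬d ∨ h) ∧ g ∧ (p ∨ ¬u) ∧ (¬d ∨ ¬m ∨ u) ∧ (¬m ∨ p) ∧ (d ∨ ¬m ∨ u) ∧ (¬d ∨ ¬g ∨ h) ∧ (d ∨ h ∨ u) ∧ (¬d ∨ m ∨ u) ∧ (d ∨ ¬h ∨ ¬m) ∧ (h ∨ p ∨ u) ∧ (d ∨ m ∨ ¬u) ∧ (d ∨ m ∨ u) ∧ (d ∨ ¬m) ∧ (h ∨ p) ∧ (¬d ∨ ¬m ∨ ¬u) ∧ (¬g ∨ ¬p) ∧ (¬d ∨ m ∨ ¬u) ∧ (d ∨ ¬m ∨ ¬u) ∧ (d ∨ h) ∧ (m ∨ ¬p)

UNSATISFIABLE

Case g = True:
  (¬g ∨ ¬p) forces p = False.
  (p ∨ ¬u) forces u = False.
  (¬m ∨ p) forces m = False.
  (¬d ∨ m ∨ u) forces d = False.
  Clause (d ∨ m ∨ u) is falsified — contradiction.
Case g = False:
  Clause (g) is falsified — contradiction.
Both cases fail, so the formula is unsatisfiable.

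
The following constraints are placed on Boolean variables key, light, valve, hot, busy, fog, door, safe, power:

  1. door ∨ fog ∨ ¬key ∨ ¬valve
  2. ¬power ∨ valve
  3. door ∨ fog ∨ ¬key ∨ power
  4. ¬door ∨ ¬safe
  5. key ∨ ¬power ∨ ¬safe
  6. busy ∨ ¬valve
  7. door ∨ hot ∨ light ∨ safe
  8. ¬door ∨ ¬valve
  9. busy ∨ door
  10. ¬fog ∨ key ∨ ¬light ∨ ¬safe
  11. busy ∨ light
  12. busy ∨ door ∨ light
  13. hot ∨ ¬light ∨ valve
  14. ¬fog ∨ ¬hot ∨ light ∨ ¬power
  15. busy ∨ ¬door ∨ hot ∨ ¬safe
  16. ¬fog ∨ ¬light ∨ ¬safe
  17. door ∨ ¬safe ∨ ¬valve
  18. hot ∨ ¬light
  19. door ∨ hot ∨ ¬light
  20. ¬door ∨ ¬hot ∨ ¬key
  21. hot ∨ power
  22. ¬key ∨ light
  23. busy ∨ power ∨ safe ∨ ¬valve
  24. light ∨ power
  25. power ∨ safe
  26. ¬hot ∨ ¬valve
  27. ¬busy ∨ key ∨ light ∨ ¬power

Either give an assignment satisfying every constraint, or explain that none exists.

Set key = False.
Try light = False:
  (busy ∨ light) forces busy = True.
  (light ∨ power) forces power = True.
  clause (¬busy ∨ key ∨ light ∨ ¬power) is falsified — backtrack.
So light = True.
  then (hot ∨ ¬light) forces hot = True.
  then (¬hot ∨ ¬valve) forces valve = False.
  then (¬power ∨ valve) forces power = False.
  then (power ∨ safe) forces safe = True.
  then (¬door ∨ ¬safe) forces door = False.
  then (busy ∨ door) forces busy = True.
  then (¬fog ∨ key ∨ ¬light ∨ ¬safe) forces fog = False.
All clauses satisfied.

key = False, light = True, valve = False, hot = True, busy = True, fog = False, door = False, safe = True, power = False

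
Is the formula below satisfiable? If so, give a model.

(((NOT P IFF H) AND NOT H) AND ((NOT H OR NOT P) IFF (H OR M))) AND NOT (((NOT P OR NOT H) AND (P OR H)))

Case H = True: the conjunct NOT H is False.
Case H = False: the formula simplifies to (P AND M) AND NOT P.
  P = True: the conjunct NOT P is False.
  P = False: the conjunct P is False.
Both cases fail — unsatisfiable.

UNSATISFIABLE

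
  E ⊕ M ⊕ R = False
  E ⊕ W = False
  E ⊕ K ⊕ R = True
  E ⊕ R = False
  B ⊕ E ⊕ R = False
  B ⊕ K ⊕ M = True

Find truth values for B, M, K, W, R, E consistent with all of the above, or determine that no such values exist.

B = False, M = False, K = True, W = False, R = False, E = False

E ⊕ M ⊕ R = F ⊕ F ⊕ F = False ✓
E ⊕ W = F ⊕ F = False ✓
E ⊕ K ⊕ R = F ⊕ T ⊕ F = True ✓
E ⊕ R = F ⊕ F = False ✓
B ⊕ E ⊕ R = F ⊕ F ⊕ F = False ✓
B ⊕ K ⊕ M = F ⊕ T ⊕ F = True ✓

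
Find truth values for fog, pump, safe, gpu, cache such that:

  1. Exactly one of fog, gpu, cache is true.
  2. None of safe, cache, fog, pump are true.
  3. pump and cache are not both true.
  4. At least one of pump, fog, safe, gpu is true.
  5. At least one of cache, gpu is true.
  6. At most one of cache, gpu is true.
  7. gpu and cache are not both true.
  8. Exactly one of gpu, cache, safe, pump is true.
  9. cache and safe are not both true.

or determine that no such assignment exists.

fog = False, pump = False, safe = False, gpu = True, cache = False

  (1) {fog, gpu, cache}: 1 true — exactly one ✓
  (2) {safe, cache, fog, pump}: 0 true — none ✓
  (3) pump=F, cache=F — not both ✓
  (4) {pump, fog, safe, gpu}: 1 true — at least one ✓
  (5) {cache, gpu}: 1 true — at least one ✓
  (6) {cache, gpu}: 1 true — at most one ✓
  (7) gpu=T, cache=F — not both ✓
  (8) {gpu, cache, safe, pump}: 1 true — exactly one ✓
  (9) cache=F, safe=F — not both ✓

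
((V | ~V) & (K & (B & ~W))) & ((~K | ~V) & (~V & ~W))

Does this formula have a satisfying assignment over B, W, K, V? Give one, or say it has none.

B = True, W = False, K = True, V = False

  (V | ~V) & (K & (B & ~W)) = True
    V | ~V = True
      ~V = True
    K & (B & ~W) = True
      B & ~W = True
        ~W = True
  (~K | ~V) & (~V & ~W) = True
    ~K | ~V = True
      ~K = False
      ~V = True
    ~V & ~W = True
      ~V = True
      ~W = True
Both conjuncts True, so the formula holds.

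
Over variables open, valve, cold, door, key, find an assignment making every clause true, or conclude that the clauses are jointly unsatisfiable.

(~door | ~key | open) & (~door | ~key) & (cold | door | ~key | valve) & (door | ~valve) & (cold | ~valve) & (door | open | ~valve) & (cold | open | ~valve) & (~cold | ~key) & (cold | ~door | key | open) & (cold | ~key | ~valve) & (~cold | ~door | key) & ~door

Unit clause (~door) forces door = False.
In (door | ~valve) only ~valve is left, so valve = False.
Set open = False.
Set cold = False.
  then (cold | door | ~key | valve) forces key = False.
All clauses satisfied.

open = False, valve = False, cold = False, door = False, key = False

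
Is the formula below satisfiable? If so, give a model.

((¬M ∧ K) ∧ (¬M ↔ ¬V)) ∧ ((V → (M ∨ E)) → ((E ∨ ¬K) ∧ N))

E: True; V: False; K: True; N: True; M: False

  (¬M ∧ K) ∧ (¬M ↔ ¬V) = True
    ¬M ∧ K = True
      ¬M = True
    ¬M ↔ ¬V = True
      ¬M = True
      ¬V = True
  (V → (M ∨ E)) → ((E ∨ ¬K) ∧ N) = True
    V → (M ∨ E) = True
      M ∨ E = True
    (E ∨ ¬K) ∧ N = True
      E ∨ ¬K = True
        ¬K = False
Both conjuncts True, so the formula holds.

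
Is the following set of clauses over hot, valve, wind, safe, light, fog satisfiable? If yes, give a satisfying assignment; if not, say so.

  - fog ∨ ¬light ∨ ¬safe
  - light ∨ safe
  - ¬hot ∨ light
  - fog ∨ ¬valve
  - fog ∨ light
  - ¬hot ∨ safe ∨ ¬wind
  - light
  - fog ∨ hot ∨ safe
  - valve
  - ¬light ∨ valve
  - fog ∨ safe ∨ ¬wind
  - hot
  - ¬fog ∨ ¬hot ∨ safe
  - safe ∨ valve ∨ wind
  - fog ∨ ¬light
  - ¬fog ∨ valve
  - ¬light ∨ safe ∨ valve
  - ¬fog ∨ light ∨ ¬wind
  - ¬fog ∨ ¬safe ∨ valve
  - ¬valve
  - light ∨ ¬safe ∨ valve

UNSATISFIABLE

Case valve = True:
  Clause (¬valve) is falsified — contradiction.
Case valve = False:
  Clause (valve) is falsified — contradiction.
Both cases fail, so the formula is unsatisfiable.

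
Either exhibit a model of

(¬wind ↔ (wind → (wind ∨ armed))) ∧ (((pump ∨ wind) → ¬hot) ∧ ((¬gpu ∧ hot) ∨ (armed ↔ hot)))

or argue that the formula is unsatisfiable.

armed: False, wind: False, pump: True, gpu: False, hot: False

  ¬wind ↔ (wind → (wind ∨ armed)) = True
    ¬wind = True
    wind → (wind ∨ armed) = True
      wind ∨ armed = False
  ((pump ∨ wind) → ¬hot) ∧ ((¬gpu ∧ hot) ∨ (armed ↔ hot)) = True
    (pump ∨ wind) → ¬hot = True
      pump ∨ wind = True
      ¬hot = True
    (¬gpu ∧ hot) ∨ (armed ↔ hot) = True
      ¬gpu ∧ hot = False
        ¬gpu = True
      armed ↔ hot = True
Both conjuncts True, so the formula holds.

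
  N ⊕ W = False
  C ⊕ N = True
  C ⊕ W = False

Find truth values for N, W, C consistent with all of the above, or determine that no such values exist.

Adding constraints 1, 2, 3 mod 2: every variable appears an even number of times on the left, so the left side is 0.
But the right sides sum to 1 (mod 2). 0 ≠ 1 — the system is inconsistent.

Unsatisfiable — no assignment works.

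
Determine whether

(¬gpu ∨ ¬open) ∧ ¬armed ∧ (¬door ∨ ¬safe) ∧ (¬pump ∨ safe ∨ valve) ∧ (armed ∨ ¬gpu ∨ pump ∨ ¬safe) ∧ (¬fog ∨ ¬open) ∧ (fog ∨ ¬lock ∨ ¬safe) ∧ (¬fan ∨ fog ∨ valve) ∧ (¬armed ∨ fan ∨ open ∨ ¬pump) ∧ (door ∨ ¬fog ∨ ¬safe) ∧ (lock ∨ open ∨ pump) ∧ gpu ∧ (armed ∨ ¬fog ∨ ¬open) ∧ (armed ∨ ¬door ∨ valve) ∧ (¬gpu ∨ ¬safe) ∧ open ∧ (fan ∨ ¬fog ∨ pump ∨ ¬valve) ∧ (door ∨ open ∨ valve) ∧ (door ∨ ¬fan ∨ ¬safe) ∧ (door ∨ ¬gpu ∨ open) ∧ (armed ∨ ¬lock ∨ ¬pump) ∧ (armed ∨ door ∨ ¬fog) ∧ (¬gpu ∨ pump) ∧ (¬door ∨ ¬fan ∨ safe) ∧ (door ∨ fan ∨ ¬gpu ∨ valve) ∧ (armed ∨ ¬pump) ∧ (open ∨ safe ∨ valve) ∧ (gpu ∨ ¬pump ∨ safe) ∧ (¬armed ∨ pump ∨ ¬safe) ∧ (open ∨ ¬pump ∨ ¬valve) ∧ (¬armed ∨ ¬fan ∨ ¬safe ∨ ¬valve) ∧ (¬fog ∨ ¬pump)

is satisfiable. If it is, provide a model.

UNSATISFIABLE

Case gpu = True:
  (¬gpu ∨ ¬open) forces open = False.
  Clause (open) is falsified — contradiction.
Case gpu = False:
  Clause (gpu) is falsified — contradiction.
Both cases fail, so the formula is unsatisfiable.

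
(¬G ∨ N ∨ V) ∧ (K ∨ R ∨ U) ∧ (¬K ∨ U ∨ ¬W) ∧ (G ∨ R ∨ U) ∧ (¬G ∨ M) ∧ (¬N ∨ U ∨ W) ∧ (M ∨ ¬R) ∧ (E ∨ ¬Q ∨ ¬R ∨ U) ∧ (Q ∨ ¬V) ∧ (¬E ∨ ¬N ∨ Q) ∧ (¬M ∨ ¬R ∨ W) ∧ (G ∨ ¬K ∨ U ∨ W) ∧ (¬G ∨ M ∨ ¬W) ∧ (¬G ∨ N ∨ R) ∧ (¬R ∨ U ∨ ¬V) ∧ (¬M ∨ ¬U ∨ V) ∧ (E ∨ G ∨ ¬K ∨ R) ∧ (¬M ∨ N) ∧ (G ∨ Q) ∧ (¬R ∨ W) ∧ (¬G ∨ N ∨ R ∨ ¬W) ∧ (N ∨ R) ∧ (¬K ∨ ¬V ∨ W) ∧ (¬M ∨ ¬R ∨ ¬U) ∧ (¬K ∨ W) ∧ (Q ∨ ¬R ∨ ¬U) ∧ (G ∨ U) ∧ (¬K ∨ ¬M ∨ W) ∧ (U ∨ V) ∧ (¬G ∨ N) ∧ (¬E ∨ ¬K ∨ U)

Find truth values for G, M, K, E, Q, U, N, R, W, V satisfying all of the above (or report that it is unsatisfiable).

G = False; M = True; K = True; E = True; Q = True; U = True; N = True; R = False; W = True; V = True

Set G = False.
  then (G ∨ Q) forces Q = True.
  then (G ∨ U) forces U = True.
Set M = True.
  then (¬M ∨ ¬U ∨ V) forces V = True.
  then (¬M ∨ N) forces N = True.
  then (¬M ∨ ¬R ∨ ¬U) forces R = False.
Set K = True.
  then (E ∨ G ∨ ¬K ∨ R) forces E = True.
  then (¬K ∨ ¬V ∨ W) forces W = True.
All clauses satisfied.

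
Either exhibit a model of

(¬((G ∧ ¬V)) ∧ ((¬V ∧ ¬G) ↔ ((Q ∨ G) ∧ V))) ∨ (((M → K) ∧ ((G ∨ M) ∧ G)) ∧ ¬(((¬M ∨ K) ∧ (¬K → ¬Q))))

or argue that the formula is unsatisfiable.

Q = False; K = False; M = True; G = False; V = True

  (¬((G ∧ ¬V)) ∧ ((¬V ∧ ¬G) ↔ ((Q ∨ G) ∧ V))) ∨ (((M → K) ∧ ((G ∨ M) ∧ G)) ∧ ¬(((¬M ∨ K) ∧ (¬K → ¬Q)))) = True
    ¬((G ∧ ¬V)) ∧ ((¬V ∧ ¬G) ↔ ((Q ∨ G) ∧ V)) = True
      ¬((G ∧ ¬V)) = True
        G ∧ ¬V = False
          ¬V = False
      (¬V ∧ ¬G) ↔ ((Q ∨ G) ∧ V) = True
        ¬V ∧ ¬G = False
          ¬V = False
          ¬G = True
        (Q ∨ G) ∧ V = False
          Q ∨ G = False
    ((M → K) ∧ ((G ∨ M) ∧ G)) ∧ ¬(((¬M ∨ K) ∧ (¬K → ¬Q))) = False
      (M → K) ∧ ((G ∨ M) ∧ G) = False
        M → K = False
        (G ∨ M) ∧ G = False
          G ∨ M = True
      ¬(((¬M ∨ K) ∧ (¬K → ¬Q))) = True
        (¬M ∨ K) ∧ (¬K → ¬Q) = False
          ¬M ∨ K = False
            ¬M = False
          ¬K → ¬Q = True
            ¬K = True
            ¬Q = True
The formula evaluates to True.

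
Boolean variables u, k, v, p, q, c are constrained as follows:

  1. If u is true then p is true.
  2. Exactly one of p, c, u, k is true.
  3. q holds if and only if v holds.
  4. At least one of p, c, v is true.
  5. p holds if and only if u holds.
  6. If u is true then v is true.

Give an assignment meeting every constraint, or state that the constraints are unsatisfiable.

u: False, k: False, v: False, p: False, q: False, c: True

  (1) u=F ⇒ p: vacuous ✓
  (2) {p, c, u, k}: 1 true — exactly one ✓
  (3) q=F, v=F — same ✓
  (4) {p, c, v}: 1 true — at least one ✓
  (5) p=F, u=F — same ✓
  (6) u=F ⇒ v: vacuous ✓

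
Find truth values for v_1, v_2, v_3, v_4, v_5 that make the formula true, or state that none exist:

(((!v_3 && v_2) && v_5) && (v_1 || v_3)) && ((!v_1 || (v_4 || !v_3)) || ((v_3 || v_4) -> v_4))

v_1: True, v_2: True, v_3: False, v_4: False, v_5: True

  ((!v_3 && v_2) && v_5) && (v_1 || v_3) = True
    (!v_3 && v_2) && v_5 = True
      !v_3 && v_2 = True
        !v_3 = True
    v_1 || v_3 = True
  (!v_1 || (v_4 || !v_3)) || ((v_3 || v_4) -> v_4) = True
    !v_1 || (v_4 || !v_3) = True
      !v_1 = False
      v_4 || !v_3 = True
        !v_3 = True
    (v_3 || v_4) -> v_4 = True
      v_3 || v_4 = False
Both conjuncts True, so the formula holds.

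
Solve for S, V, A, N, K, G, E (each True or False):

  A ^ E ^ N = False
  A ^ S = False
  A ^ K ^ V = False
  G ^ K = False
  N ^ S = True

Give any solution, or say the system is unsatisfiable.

S=F, V=T, A=F, N=T, K=T, G=T, E=T

A ^ E ^ N = F ^ T ^ T = False ✓
A ^ S = F ^ F = False ✓
A ^ K ^ V = F ^ T ^ T = False ✓
G ^ K = T ^ T = False ✓
N ^ S = T ^ F = True ✓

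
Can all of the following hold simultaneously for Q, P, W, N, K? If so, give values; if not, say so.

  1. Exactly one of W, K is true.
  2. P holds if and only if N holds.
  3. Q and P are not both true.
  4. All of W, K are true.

The formula is unsatisfiable.

Case W = True:
  (1) with W=T forces K = False.
  Constraint (4) is violated (K=F) — contradiction.
Case W = False:
  Constraint (4) is violated (W=F) — contradiction.
Both cases fail — unsatisfiable.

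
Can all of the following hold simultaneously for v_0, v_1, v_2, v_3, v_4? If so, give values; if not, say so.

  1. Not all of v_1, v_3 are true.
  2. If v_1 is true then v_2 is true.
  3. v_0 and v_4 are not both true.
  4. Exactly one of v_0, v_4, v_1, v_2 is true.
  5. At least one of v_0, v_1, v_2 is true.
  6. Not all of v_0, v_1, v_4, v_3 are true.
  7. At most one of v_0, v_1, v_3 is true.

v_0 = False, v_1 = False, v_2 = True, v_3 = True, v_4 = False

  (1) {v_1, v_3}: 1/2 true — not all ✓
  (2) v_1=F ⇒ v_2: vacuous ✓
  (3) v_0=F, v_4=F — not both ✓
  (4) {v_0, v_4, v_1, v_2}: 1 true — exactly one ✓
  (5) {v_0, v_1, v_2}: 1 true — at least one ✓
  (6) {v_0, v_1, v_4, v_3}: 1/4 true — not all ✓
  (7) {v_0, v_1, v_3}: 1 true — at most one ✓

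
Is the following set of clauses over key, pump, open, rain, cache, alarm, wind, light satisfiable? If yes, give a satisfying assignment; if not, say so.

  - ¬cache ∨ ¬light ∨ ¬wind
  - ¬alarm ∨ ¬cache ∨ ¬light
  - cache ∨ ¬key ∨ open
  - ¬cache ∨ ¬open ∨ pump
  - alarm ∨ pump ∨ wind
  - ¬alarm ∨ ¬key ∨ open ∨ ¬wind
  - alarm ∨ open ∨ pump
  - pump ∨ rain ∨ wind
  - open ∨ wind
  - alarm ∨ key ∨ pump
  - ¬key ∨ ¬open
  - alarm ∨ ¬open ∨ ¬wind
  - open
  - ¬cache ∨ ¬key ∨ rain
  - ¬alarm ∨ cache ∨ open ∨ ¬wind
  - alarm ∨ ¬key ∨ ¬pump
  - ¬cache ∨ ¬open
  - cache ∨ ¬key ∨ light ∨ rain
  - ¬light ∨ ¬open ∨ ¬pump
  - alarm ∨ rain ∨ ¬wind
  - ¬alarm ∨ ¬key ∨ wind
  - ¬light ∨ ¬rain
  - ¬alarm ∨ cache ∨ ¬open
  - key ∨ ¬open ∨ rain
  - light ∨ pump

key=F, pump=T, open=T, rain=T, cache=F, alarm=F, wind=F, light=F

Unit clause (open) forces open = True.
In (¬cache ∨ ¬open) only ¬cache is left, so cache = False.
In (¬alarm ∨ cache ∨ ¬open) only ¬alarm is left, so alarm = False.
In (¬key ∨ ¬open) only ¬key is left, so key = False.
In (alarm ∨ ¬open ∨ ¬wind) only ¬wind is left, so wind = False.
In (key ∨ ¬open ∨ rain) only rain is left, so rain = True.
In (alarm ∨ pump ∨ wind) only pump is left, so pump = True.
In (¬light ∨ ¬open ∨ ¬pump) only ¬light is left, so light = False.
All clauses satisfied.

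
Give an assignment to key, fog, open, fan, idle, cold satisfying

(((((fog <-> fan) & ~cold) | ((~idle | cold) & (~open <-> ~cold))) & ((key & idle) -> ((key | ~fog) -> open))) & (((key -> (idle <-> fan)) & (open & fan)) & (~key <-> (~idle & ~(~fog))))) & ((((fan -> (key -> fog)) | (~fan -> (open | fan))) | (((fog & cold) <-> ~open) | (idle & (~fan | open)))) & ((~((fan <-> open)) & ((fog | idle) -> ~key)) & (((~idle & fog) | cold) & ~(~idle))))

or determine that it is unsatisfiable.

Case open = True: the formula simplifies to ((((fog <-> fan) & ~cold) | ((~idle | cold) & cold)) & (((key -> (idle <-> fan)) & fan) & (~key <-> (~idle & ~(~fog))))) & ((~fan & ((fog | idle) -> ~key)) & (((~idle & fog) | cold) & ~(~idle))).
  fan = True: the conjunct ~fan is False.
  fan = False: the conjunct fan is False.
Case open = False: the conjunct open is False.
Both cases fail — unsatisfiable.

The formula is unsatisfiable.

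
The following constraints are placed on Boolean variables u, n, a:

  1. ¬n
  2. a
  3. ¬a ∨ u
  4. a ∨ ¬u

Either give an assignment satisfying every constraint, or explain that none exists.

u = True, n = False, a = True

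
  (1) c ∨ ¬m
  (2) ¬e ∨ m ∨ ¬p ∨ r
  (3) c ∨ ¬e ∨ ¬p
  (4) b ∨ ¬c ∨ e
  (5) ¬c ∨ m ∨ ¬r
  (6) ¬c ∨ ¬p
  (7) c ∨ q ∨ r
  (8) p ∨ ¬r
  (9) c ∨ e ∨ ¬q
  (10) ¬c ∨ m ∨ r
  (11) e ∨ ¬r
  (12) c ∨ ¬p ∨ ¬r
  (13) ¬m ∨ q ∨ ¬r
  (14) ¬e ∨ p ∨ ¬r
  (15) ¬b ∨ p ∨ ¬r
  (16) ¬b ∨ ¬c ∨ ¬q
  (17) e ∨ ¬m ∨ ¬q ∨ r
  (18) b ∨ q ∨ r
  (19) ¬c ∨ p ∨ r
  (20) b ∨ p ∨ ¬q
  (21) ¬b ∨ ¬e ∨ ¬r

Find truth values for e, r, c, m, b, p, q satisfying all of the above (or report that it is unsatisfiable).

e = True, r = False, c = False, m = False, b = True, p = False, q = True

Set e = True.
Try r = True:
  (p ∨ ¬r) forces p = True.
  (c ∨ ¬e ∨ ¬p) forces c = True.
  clause (¬c ∨ ¬p) is falsified — backtrack.
So r = False.
Set c = False.
  then (c ∨ ¬m) forces m = False.
  then (¬e ∨ m ∨ ¬p ∨ r) forces p = False.
  then (c ∨ q ∨ r) forces q = True.
  then (b ∨ p ∨ ¬q) forces b = True.
All clauses satisfied.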